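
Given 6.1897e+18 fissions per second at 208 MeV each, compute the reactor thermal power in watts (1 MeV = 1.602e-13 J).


P = fission_rate * E_MeV * 1.602e-13
P = 6.1897e+18 * 208 * 1.602e-13
P = 2.0625e+08 W

2.0625e+08


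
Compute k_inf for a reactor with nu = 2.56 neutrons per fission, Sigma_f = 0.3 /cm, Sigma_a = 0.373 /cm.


k_inf = nu * Sigma_f / Sigma_a
k_inf = 2.56 * 0.3 / 0.373
k_inf = 2.0590

2.0590


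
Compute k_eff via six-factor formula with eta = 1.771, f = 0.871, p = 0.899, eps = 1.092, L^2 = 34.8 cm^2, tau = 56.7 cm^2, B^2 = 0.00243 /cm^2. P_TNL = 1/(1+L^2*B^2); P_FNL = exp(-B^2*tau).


k_inf = eta*f*p*eps = 1.771*0.871*0.899*1.092 = 1.514325
P_TNL = 1/(1 + L^2*B^2) = 1/(1 + 34.8*0.00243) = 0.9220295
P_FNL = exp(-B^2*tau) = exp(-0.00243*56.7) = 0.8712895
k_eff = k_inf * P_TNL * P_FNL = 1.514325 * 0.9220295 * 0.8712895
k_eff = 1.2165

1.2165


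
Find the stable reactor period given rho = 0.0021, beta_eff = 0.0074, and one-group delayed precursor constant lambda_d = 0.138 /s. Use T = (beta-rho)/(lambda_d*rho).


T = (beta - rho) / (lambda_d * rho)
T = (0.0074 - 0.0021) / (0.138 * 0.0021)
T = 18.288 s

18.288


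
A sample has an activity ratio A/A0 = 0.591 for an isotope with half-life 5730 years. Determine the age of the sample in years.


lambda = ln(2) / t_half = ln(2) / 5730 = 1.209681e-04 /yr
t = -ln(A/A0) / lambda
t = -ln(0.591) / 1.209681e-04
t = 4347.8 yr

4347.8


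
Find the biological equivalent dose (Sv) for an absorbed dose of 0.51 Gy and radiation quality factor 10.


H = D * Q
H = 0.51 * 10
H = 5.1000 Sv

5.1000


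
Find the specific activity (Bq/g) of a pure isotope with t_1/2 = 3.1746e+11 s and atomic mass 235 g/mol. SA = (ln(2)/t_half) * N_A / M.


lambda = ln(2) / t_half = ln(2) / 3.1746e+11 = 2.183416e-12 /s
SA = lambda * N_A / M
SA = 2.183416e-12 * 6.022e23 / 235
SA = 5.5951e+09 Bq/g

5.5951e+09


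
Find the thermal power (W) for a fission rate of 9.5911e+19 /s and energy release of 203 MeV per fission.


P = fission_rate * E_MeV * 1.602e-13
P = 9.5911e+19 * 203 * 1.602e-13
P = 3.1191e+09 W

3.1191e+09


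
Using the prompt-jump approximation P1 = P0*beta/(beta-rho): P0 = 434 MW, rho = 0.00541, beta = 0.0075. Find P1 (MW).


P1/P0 = beta / (beta - rho)
P1/P0 = 0.0075 / (0.0075 - 0.00541) = 3.588517
P1 = 434 * 3.588517 = 1557.4 MW

1557.4


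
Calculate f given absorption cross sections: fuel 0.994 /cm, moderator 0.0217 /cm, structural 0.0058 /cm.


f = Sigma_a_fuel / (Sigma_a_fuel + Sigma_a_mod + Sigma_a_other)
f = 0.994 / (0.994 + 0.0217 + 0.0058)
f = 0.97308

0.97308


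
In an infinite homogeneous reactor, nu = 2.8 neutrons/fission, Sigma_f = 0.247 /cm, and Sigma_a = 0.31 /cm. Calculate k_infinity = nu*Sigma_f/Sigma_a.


k_inf = nu * Sigma_f / Sigma_a
k_inf = 2.8 * 0.247 / 0.31
k_inf = 2.2310

2.2310


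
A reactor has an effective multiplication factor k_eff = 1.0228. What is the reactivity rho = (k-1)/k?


rho = (k_eff - 1) / k_eff
rho = (1.0228 - 1) / 1.0228
rho = 0.022292

0.022292


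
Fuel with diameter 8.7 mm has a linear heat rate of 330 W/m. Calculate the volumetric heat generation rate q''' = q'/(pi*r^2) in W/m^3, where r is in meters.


r = D / 2 / 1000 = 8.7 / 2 / 1000 = 0.00435 m
q''' = q' / (pi * r^2)
q''' = 330 / (pi * 0.00435^2)
q''' = 5.5512e+06 W/m^3

5.5512e+06


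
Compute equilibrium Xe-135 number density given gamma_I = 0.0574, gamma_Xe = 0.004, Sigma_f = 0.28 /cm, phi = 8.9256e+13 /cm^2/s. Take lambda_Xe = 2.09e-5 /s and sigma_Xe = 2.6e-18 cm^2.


Xe_eq = (gamma_I + gamma_Xe) * Sigma_f * phi / (lambda_Xe + sigma_Xe * phi)
Numerator = (0.0574 + 0.004) * 0.28 * 8.9256e+13 = 1.534489e+12
Denominator = 2.09e-5 + 2.6e-18 * 8.9256e+13 = 2.529656e-04
Xe_eq = 1.534489e+12 / 2.529656e-04 = 6.0660e+15 /cm^3

6.0660e+15


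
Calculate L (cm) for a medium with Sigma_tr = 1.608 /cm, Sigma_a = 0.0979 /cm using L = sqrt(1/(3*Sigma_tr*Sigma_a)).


D = 1 / (3 * Sigma_tr) = 1 / (3 * 1.608) = 0.2072968 cm
L = sqrt(D / Sigma_a)
L = sqrt(0.2072968 / 0.0979)
L = 1.4551 cm

1.4551


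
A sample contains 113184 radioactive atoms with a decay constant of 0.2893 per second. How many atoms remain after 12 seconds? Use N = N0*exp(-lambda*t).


N = N0 * exp(-lambda * t)
N = 113184 * exp(-0.2893 * 12)
N = 3516.3

3516.3


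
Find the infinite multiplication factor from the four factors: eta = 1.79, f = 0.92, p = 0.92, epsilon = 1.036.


k_inf = eta * f * p * epsilon
k_inf = 1.79 * 0.92 * 0.92 * 1.036
k_inf = 1.5696

1.5696


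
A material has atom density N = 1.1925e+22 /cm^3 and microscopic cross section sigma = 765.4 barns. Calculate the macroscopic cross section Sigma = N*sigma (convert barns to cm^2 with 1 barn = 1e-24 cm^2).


Sigma = N * sigma_barns * 1e-24
Sigma = 1.1925e+22 * 765.4 * 1e-24
Sigma = 9.1274 /cm

9.1274


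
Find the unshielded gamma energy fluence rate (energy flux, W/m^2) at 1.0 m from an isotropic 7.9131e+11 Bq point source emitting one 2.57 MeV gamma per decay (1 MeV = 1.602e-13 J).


psi = A * E * 1.602e-13 / (4*pi*r^2)
psi = 7.9131e+11 * 2.57 * 1.602e-13 / (4*pi*1.0^2)
psi = 0.025926 W/m^2

0.025926


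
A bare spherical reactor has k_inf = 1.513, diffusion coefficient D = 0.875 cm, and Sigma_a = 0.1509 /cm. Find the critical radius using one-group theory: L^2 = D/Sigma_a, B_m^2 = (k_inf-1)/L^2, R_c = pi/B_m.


L^2 = D / Sigma_a = 0.875 / 0.1509 = 5.798542 cm^2
B_m^2 = (k_inf - 1) / L^2 = (1.513 - 1) / 5.798542 = 0.08847052 /cm^2
For a bare sphere: B_g = pi/R, so R_c = pi / sqrt(B_m^2)
R_c = pi / sqrt(0.08847052) = 10.562 cm

10.562


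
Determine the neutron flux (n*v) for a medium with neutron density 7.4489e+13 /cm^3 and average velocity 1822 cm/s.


phi = n * v
phi = 7.4489e+13 * 1822
phi = 1.3572e+17 /cm^2/s

1.3572e+17


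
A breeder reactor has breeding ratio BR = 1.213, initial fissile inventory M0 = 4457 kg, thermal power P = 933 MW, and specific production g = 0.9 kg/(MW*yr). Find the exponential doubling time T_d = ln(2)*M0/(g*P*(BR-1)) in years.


Breeding gain G = BR - 1 = 1.213 - 1 = 0.213
Fissile production rate = g * P * G = 0.9 * 933 * 0.213 = 178.8561 kg/yr
T_d = ln(2) * M0 / (g * P * G)
T_d = ln(2) * 4457 / 178.8561 = 17.273 yr

17.273


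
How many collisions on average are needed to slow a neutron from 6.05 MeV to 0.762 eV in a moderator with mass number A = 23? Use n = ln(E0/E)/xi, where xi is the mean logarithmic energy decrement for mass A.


xi = 1 + (A-1)^2/(2A)*ln((A-1)/(A+1)) = 0.08448899 (for A = 23)
n = ln(E0/E) / xi
n = ln(6.05e6 / 0.762) / 0.08448899
n = ln(7.939633e+06) / 0.08448899 = 188.04

188.04


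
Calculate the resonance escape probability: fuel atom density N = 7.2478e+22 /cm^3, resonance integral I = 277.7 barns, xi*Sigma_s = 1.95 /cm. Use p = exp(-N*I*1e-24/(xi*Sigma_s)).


p = exp(-N * I * 1e-24 / (xi*Sigma_s))
p = exp(-7.2478e+22 * 277.7 * 1e-24 / 1.95)
p = 3.2914e-05

3.2914e-05


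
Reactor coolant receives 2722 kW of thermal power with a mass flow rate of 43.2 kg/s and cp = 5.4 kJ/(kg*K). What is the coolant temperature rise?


dT = Q / (m_dot * cp)
dT = 2722 / (43.2 * 5.4)
dT = 11.668 C

11.668


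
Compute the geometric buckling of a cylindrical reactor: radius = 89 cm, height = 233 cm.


B^2 = (2.405/R)^2 + (pi/H)^2
B^2 = (2.405/89)^2 + (pi/233)^2
B^2 = 9.1201e-04 /cm^2

9.1201e-04


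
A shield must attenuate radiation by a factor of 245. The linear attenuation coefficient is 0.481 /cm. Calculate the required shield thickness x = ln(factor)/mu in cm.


x = ln(factor) / mu
x = ln(245) / 0.481
x = 11.437 cm

11.437


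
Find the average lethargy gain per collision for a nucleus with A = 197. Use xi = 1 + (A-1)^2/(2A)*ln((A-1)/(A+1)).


xi = 1 + (A-1)^2/(2A) * ln((A-1)/(A+1))
xi = 1 + (197-1)^2/(2*197) * ln((197-1)/(197 +1))
xi = 0.010118

0.010118


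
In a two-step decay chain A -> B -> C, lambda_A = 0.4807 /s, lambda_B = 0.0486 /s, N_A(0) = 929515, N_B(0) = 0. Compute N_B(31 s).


N_B(t) = lambda_A * N_A0 / (lambda_B - lambda_A) * [exp(-lambda_A*t) - exp(-lambda_B*t)]
exp(-0.4807*31) = 3.375001e-07; exp(-0.0486*31) = 0.2216624
N_B = 0.4807 * 929515 / (0.0486 - 0.4807) * (3.375001e-07 - 0.2216624)
N_B = 229212

229212


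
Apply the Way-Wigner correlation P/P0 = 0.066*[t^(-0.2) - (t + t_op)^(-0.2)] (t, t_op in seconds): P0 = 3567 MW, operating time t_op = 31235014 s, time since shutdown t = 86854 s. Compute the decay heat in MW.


P/P0 = 0.066 * [t^(-0.2) - (t + t_op)^(-0.2)]
P/P0 = 0.066 * [86854^(-0.2) - (86854 + 31235014)^(-0.2)]
P/P0 = 0.066 * [0.1028589 - 0.03168330] = 0.004697590
P = 3567 * 0.004697590 = 16.756 MW

16.756


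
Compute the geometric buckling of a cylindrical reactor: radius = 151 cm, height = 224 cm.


B^2 = (2.405/R)^2 + (pi/H)^2
B^2 = (2.405/151)^2 + (pi/224)^2
B^2 = 4.5037e-04 /cm^2

4.5037e-04


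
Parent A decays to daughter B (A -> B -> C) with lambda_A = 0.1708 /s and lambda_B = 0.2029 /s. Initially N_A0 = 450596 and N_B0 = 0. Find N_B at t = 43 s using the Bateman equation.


N_B(t) = lambda_A * N_A0 / (lambda_B - lambda_A) * [exp(-lambda_A*t) - exp(-lambda_B*t)]
exp(-0.1708*43) = 6.462010e-04; exp(-0.2029*43) = 1.625215e-04
N_B = 0.1708 * 450596 / (0.2029 - 0.1708) * (6.462010e-04 - 1.625215e-04)
N_B = 1159.7

1159.7


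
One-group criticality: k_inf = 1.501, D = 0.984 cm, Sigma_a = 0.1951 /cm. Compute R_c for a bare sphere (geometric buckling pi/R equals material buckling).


L^2 = D / Sigma_a = 0.984 / 0.1951 = 5.043567 cm^2
B_m^2 = (k_inf - 1) / L^2 = (1.501 - 1) / 5.043567 = 0.09933446 /cm^2
For a bare sphere: B_g = pi/R, so R_c = pi / sqrt(B_m^2)
R_c = pi / sqrt(0.09933446) = 9.9678 cm

9.9678


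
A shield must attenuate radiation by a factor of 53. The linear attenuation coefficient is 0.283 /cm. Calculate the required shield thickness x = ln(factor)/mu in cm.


x = ln(factor) / mu
x = ln(53) / 0.283
x = 14.029 cm

14.029


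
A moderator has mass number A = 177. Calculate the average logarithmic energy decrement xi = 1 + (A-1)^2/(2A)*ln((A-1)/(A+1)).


xi = 1 + (A-1)^2/(2A) * ln((A-1)/(A+1))
xi = 1 + (177-1)^2/(2*177) * ln((177-1)/(177 +1))
xi = 0.011257

0.011257


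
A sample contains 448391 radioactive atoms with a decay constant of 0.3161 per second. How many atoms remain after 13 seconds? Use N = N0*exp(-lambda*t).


N = N0 * exp(-lambda * t)
N = 448391 * exp(-0.3161 * 13)
N = 7362.3

7362.3


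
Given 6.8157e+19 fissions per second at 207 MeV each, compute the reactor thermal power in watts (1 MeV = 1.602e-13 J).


P = fission_rate * E_MeV * 1.602e-13
P = 6.8157e+19 * 207 * 1.602e-13
P = 2.2602e+09 W

2.2602e+09


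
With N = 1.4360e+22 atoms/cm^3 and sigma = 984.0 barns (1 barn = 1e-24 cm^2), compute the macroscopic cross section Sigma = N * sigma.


Sigma = N * sigma_barns * 1e-24
Sigma = 1.4360e+22 * 984.0 * 1e-24
Sigma = 14.130 /cm

14.130


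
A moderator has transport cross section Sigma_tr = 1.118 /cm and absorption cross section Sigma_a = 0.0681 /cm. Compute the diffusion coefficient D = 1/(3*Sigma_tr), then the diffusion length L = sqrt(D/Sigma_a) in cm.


D = 1 / (3 * Sigma_tr) = 1 / (3 * 1.118) = 0.2981515 cm
L = sqrt(D / Sigma_a)
L = sqrt(0.2981515 / 0.0681)
L = 2.0924 cm

2.0924


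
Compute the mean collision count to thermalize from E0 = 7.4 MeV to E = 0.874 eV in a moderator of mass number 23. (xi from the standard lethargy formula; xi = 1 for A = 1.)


xi = 1 + (A-1)^2/(2A)*ln((A-1)/(A+1)) = 0.08448899 (for A = 23)
n = ln(E0/E) / xi
n = ln(7.4e6 / 0.874) / 0.08448899
n = ln(8.466819e+06) / 0.08448899 = 188.80

188.80


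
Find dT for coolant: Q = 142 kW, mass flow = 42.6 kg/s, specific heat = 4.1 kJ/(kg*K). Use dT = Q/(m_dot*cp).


dT = Q / (m_dot * cp)
dT = 142 / (42.6 * 4.1)
dT = 0.81301 C

0.81301


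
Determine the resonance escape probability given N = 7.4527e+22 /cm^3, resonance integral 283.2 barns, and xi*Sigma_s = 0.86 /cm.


p = exp(-N * I * 1e-24 / (xi*Sigma_s))
p = exp(-7.4527e+22 * 283.2 * 1e-24 / 0.86)
p = 2.1957e-11

2.1957e-11


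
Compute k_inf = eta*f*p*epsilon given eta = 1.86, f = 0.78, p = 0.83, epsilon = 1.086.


k_inf = eta * f * p * epsilon
k_inf = 1.86 * 0.78 * 0.83 * 1.086
k_inf = 1.3077

1.3077


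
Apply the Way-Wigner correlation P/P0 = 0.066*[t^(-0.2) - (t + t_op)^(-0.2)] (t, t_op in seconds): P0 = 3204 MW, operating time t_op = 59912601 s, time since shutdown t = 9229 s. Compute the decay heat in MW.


P/P0 = 0.066 * [t^(-0.2) - (t + t_op)^(-0.2)]
P/P0 = 0.066 * [9229^(-0.2) - (9229 + 59912601)^(-0.2)]
P/P0 = 0.066 * [0.1610531 - 0.02782806] = 0.008792853
P = 3204 * 0.008792853 = 28.172 MW

28.172


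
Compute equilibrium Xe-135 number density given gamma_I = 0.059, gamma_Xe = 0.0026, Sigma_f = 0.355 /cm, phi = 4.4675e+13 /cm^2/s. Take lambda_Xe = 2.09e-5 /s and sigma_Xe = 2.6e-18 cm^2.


Xe_eq = (gamma_I + gamma_Xe) * Sigma_f * phi / (lambda_Xe + sigma_Xe * phi)
Numerator = (0.059 + 0.0026) * 0.355 * 4.4675e+13 = 9.769529e+11
Denominator = 2.09e-5 + 2.6e-18 * 4.4675e+13 = 1.370550e-04
Xe_eq = 9.769529e+11 / 1.370550e-04 = 7.1282e+15 /cm^3

7.1282e+15


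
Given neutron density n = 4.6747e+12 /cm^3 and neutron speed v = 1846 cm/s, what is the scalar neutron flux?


phi = n * v
phi = 4.6747e+12 * 1846
phi = 8.6295e+15 /cm^2/s

8.6295e+15


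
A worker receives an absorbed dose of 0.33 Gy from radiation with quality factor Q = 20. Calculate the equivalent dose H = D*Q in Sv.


H = D * Q
H = 0.33 * 20
H = 6.6000 Sv

6.6000


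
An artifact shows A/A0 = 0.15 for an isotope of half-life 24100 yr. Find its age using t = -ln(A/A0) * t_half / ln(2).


lambda = ln(2) / t_half = ln(2) / 24100 = 2.876129e-05 /yr
t = -ln(A/A0) / lambda
t = -ln(0.15) / 2.876129e-05
t = 65961 yr

65961


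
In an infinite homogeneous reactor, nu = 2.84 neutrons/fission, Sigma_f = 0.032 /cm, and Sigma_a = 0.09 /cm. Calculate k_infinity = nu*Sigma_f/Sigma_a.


k_inf = nu * Sigma_f / Sigma_a
k_inf = 2.84 * 0.032 / 0.09
k_inf = 1.0098

1.0098


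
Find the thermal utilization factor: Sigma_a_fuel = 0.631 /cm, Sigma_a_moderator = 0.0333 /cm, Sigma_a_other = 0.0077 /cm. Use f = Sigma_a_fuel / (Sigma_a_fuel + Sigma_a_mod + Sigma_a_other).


f = Sigma_a_fuel / (Sigma_a_fuel + Sigma_a_mod + Sigma_a_other)
f = 0.631 / (0.631 + 0.0333 + 0.0077)
f = 0.93899

0.93899


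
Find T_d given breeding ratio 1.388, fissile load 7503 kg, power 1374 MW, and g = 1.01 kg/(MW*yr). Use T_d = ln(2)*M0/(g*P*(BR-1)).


Breeding gain G = BR - 1 = 1.388 - 1 = 0.388
Fissile production rate = g * P * G = 1.01 * 1374 * 0.388 = 538.44312 kg/yr
T_d = ln(2) * M0 / (g * P * G)
T_d = ln(2) * 7503 / 538.44312 = 9.6587 yr

9.6587


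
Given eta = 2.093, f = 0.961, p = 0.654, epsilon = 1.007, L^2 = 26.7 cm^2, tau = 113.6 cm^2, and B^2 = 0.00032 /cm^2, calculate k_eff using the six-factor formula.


k_inf = eta*f*p*eps = 2.093*0.961*0.654*1.007 = 1.324646
P_TNL = 1/(1 + L^2*B^2) = 1/(1 + 26.7*0.00032) = 0.9915284
P_FNL = exp(-B^2*tau) = exp(-0.00032*113.6) = 0.9643008
k_eff = k_inf * P_TNL * P_FNL = 1.324646 * 0.9915284 * 0.9643008
k_eff = 1.2665

1.2665


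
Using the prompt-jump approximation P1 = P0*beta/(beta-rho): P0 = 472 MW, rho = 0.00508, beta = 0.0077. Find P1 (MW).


P1/P0 = beta / (beta - rho)
P1/P0 = 0.0077 / (0.0077 - 0.00508) = 2.938931
P1 = 472 * 2.938931 = 1387.2 MW

1387.2


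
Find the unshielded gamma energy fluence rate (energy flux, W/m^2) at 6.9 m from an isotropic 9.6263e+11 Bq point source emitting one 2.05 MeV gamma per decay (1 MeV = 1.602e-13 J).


psi = A * E * 1.602e-13 / (4*pi*r^2)
psi = 9.6263e+11 * 2.05 * 1.602e-13 / (4*pi*6.9^2)
psi = 5.2841e-04 W/m^2

5.2841e-04


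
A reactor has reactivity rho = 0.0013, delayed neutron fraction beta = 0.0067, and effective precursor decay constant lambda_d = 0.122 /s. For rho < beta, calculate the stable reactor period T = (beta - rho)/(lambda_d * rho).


T = (beta - rho) / (lambda_d * rho)
T = (0.0067 - 0.0013) / (0.122 * 0.0013)
T = 34.048 s

34.048


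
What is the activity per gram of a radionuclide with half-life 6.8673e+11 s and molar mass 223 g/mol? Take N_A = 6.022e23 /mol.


lambda = ln(2) / t_half = ln(2) / 6.8673e+11 = 1.009345e-12 /s
SA = lambda * N_A / M
SA = 1.009345e-12 * 6.022e23 / 223
SA = 2.7257e+09 Bq/g

2.7257e+09


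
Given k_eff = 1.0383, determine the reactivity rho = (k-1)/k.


rho = (k_eff - 1) / k_eff
rho = (1.0383 - 1) / 1.0383
rho = 0.036887

0.036887


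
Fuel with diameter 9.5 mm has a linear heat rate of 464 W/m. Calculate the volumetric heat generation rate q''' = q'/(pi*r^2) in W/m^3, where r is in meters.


r = D / 2 / 1000 = 9.5 / 2 / 1000 = 0.00475 m
q''' = q' / (pi * r^2)
q''' = 464 / (pi * 0.00475^2)
q''' = 6.5461e+06 W/m^3

6.5461e+06


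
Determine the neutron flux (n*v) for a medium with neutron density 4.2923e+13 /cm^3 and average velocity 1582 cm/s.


phi = n * v
phi = 4.2923e+13 * 1582
phi = 6.7904e+16 /cm^2/s

6.7904e+16


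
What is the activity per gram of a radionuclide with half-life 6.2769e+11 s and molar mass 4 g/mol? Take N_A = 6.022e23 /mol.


lambda = ln(2) / t_half = ln(2) / 6.2769e+11 = 1.104283e-12 /s
SA = lambda * N_A / M
SA = 1.104283e-12 * 6.022e23 / 4
SA = 1.6625e+11 Bq/g

1.6625e+11


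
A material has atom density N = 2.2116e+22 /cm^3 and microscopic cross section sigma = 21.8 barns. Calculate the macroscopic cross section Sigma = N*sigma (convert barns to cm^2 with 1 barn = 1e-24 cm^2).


Sigma = N * sigma_barns * 1e-24
Sigma = 2.2116e+22 * 21.8 * 1e-24
Sigma = 0.48213 /cm

0.48213


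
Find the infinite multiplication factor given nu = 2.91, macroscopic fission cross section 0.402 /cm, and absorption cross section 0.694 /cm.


k_inf = nu * Sigma_f / Sigma_a
k_inf = 2.91 * 0.402 / 0.694
k_inf = 1.6856

1.6856


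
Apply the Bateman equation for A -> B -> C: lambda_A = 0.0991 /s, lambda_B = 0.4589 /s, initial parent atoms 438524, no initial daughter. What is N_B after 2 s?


N_B(t) = lambda_A * N_A0 / (lambda_B - lambda_A) * [exp(-lambda_A*t) - exp(-lambda_B*t)]
exp(-0.0991*2) = 0.8202058; exp(-0.4589*2) = 0.3993967
N_B = 0.0991 * 438524 / (0.4589 - 0.0991) * (0.8202058 - 0.3993967)
N_B = 50827

50827


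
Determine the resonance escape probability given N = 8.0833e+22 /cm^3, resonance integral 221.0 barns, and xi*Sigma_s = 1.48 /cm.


p = exp(-N * I * 1e-24 / (xi*Sigma_s))
p = exp(-8.0833e+22 * 221.0 * 1e-24 / 1.48)
p = 5.7269e-06

5.7269e-06


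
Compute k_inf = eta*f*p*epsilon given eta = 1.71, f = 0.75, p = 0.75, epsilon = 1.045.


k_inf = eta * f * p * epsilon
k_inf = 1.71 * 0.75 * 0.75 * 1.045
k_inf = 1.0052

1.0052


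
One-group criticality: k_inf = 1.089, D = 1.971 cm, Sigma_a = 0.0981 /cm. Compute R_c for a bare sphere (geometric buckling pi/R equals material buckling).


L^2 = D / Sigma_a = 1.971 / 0.0981 = 20.09174 cm^2
B_m^2 = (k_inf - 1) / L^2 = (1.089 - 1) / 20.09174 = 0.004429681 /cm^2
For a bare sphere: B_g = pi/R, so R_c = pi / sqrt(B_m^2)
R_c = pi / sqrt(0.004429681) = 47.202 cm

47.202


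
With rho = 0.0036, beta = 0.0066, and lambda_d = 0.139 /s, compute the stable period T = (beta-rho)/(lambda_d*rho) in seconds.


T = (beta - rho) / (lambda_d * rho)
T = (0.0066 - 0.0036) / (0.139 * 0.0036)
T = 5.9952 s

5.9952


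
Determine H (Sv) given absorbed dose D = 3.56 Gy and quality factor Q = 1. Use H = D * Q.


H = D * Q
H = 3.56 * 1
H = 3.5600 Sv

3.5600


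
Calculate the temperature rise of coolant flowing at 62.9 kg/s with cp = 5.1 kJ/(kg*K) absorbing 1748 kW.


dT = Q / (m_dot * cp)
dT = 1748 / (62.9 * 5.1)
dT = 5.4490 C

5.4490


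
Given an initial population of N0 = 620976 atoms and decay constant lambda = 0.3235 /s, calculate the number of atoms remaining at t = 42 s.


N = N0 * exp(-lambda * t)
N = 620976 * exp(-0.3235 * 42)
N = 0.78040

0.78040


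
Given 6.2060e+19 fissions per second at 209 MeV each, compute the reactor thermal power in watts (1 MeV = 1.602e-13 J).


P = fission_rate * E_MeV * 1.602e-13
P = 6.2060e+19 * 209 * 1.602e-13
P = 2.0779e+09 W

2.0779e+09


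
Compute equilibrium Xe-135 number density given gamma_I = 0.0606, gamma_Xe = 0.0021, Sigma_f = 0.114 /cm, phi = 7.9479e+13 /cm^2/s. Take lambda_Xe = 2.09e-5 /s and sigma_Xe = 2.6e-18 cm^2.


Xe_eq = (gamma_I + gamma_Xe) * Sigma_f * phi / (lambda_Xe + sigma_Xe * phi)
Numerator = (0.0606 + 0.0021) * 0.114 * 7.9479e+13 = 5.681000e+11
Denominator = 2.09e-5 + 2.6e-18 * 7.9479e+13 = 2.275454e-04
Xe_eq = 5.681000e+11 / 2.275454e-04 = 2.4966e+15 /cm^3

2.4966e+15


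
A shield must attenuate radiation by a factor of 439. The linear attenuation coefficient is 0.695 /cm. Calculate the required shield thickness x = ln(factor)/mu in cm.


x = ln(factor) / mu
x = ln(439) / 0.695
x = 8.7547 cm

8.7547


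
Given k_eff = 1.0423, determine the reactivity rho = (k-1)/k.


rho = (k_eff - 1) / k_eff
rho = (1.0423 - 1) / 1.0423
rho = 0.040583

0.040583


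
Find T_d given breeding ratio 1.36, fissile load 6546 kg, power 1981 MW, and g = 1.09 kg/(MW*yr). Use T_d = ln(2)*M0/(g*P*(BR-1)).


Breeding gain G = BR - 1 = 1.36 - 1 = 0.36
Fissile production rate = g * P * G = 1.09 * 1981 * 0.36 = 777.3444 kg/yr
T_d = ln(2) * M0 / (g * P * G)
T_d = ln(2) * 6546 / 777.3444 = 5.8370 yr

5.8370


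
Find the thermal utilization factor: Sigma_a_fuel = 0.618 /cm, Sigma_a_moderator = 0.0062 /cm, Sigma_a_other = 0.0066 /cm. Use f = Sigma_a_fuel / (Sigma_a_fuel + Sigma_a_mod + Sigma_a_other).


f = Sigma_a_fuel / (Sigma_a_fuel + Sigma_a_mod + Sigma_a_other)
f = 0.618 / (0.618 + 0.0062 + 0.0066)
f = 0.97971

0.97971


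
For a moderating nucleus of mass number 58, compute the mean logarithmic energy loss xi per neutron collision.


xi = 1 + (A-1)^2/(2A) * ln((A-1)/(A+1))
xi = 1 + (58-1)^2/(2*58) * ln((58-1)/(58 +1))
xi = 0.034090

0.034090


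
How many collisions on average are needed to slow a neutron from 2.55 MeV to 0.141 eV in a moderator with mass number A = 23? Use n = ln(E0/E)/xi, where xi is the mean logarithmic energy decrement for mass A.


xi = 1 + (A-1)^2/(2A)*ln((A-1)/(A+1)) = 0.08448899 (for A = 23)
n = ln(E0/E) / xi
n = ln(2.55e6 / 0.141) / 0.08448899
n = ln(1.808511e+07) / 0.08448899 = 197.78

197.78


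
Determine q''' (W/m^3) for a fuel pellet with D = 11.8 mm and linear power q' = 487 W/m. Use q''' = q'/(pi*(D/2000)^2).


r = D / 2 / 1000 = 11.8 / 2 / 1000 = 0.0059 m
q''' = q' / (pi * r^2)
q''' = 487 / (pi * 0.0059^2)
q''' = 4.4532e+06 W/m^3

4.4532e+06


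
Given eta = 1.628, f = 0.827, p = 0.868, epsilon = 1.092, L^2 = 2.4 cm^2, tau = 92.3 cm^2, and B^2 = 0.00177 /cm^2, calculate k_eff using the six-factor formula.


k_inf = eta*f*p*eps = 1.628*0.827*0.868*1.092 = 1.276152
P_TNL = 1/(1 + L^2*B^2) = 1/(1 + 2.4*0.00177) = 0.9957700
P_FNL = exp(-B^2*tau) = exp(-0.00177*92.3) = 0.8492760
k_eff = k_inf * P_TNL * P_FNL = 1.276152 * 0.9957700 * 0.8492760
k_eff = 1.0792

1.0792


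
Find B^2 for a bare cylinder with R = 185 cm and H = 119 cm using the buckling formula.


B^2 = (2.405/R)^2 + (pi/H)^2
B^2 = (2.405/185)^2 + (pi/119)^2
B^2 = 8.6596e-04 /cm^2

8.6596e-04


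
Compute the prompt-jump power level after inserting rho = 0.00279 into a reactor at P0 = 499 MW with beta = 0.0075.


P1/P0 = beta / (beta - rho)
P1/P0 = 0.0075 / (0.0075 - 0.00279) = 1.592357
P1 = 499 * 1.592357 = 794.59 MW

794.59


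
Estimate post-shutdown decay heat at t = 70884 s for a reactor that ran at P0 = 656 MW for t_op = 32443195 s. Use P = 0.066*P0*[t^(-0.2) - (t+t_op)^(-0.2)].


P/P0 = 0.066 * [t^(-0.2) - (t + t_op)^(-0.2)]
P/P0 = 0.066 * [70884^(-0.2) - (70884 + 32443195)^(-0.2)]
P/P0 = 0.066 * [0.1071249 - 0.03144747] = 0.004994710
P = 656 * 0.004994710 = 3.2765 MW

3.2765


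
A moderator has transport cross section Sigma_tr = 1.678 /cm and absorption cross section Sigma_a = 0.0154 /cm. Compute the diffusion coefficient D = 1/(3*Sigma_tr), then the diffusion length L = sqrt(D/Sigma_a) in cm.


D = 1 / (3 * Sigma_tr) = 1 / (3 * 1.678) = 0.1986492 cm
L = sqrt(D / Sigma_a)
L = sqrt(0.1986492 / 0.0154)
L = 3.5916 cm

3.5916


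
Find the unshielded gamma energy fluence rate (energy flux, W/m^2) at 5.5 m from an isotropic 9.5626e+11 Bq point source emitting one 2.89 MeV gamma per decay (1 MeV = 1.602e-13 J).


psi = A * E * 1.602e-13 / (4*pi*r^2)
psi = 9.5626e+11 * 2.89 * 1.602e-13 / (4*pi*5.5^2)
psi = 0.0011647 W/m^2

0.0011647


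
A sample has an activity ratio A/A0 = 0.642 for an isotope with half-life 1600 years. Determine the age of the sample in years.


lambda = ln(2) / t_half = ln(2) / 1600 = 4.332170e-04 /yr
t = -ln(A/A0) / lambda
t = -ln(0.642) / 4.332170e-04
t = 1023.0 yr

1023.0


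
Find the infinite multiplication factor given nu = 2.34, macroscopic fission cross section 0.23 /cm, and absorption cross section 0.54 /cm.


k_inf = nu * Sigma_f / Sigma_a
k_inf = 2.34 * 0.23 / 0.54
k_inf = 0.99667

0.99667


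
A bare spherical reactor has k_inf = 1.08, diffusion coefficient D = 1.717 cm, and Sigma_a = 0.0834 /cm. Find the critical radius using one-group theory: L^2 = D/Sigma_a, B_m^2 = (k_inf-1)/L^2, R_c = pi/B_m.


L^2 = D / Sigma_a = 1.717 / 0.0834 = 20.58753 cm^2
B_m^2 = (k_inf - 1) / L^2 = (1.08 - 1) / 20.58753 = 0.003885847 /cm^2
For a bare sphere: B_g = pi/R, so R_c = pi / sqrt(B_m^2)
R_c = pi / sqrt(0.003885847) = 50.397 cm

50.397


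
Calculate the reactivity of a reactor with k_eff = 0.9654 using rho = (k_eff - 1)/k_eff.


rho = (k_eff - 1) / k_eff
rho = (0.9654 - 1) / 0.9654
rho = -0.035840

-0.035840


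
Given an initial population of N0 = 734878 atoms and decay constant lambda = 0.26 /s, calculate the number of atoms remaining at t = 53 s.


N = N0 * exp(-lambda * t)
N = 734878 * exp(-0.26 * 53)
N = 0.76144

0.76144


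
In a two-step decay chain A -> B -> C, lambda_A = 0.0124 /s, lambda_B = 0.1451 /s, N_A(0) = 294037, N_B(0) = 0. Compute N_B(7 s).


N_B(t) = lambda_A * N_A0 / (lambda_B - lambda_A) * [exp(-lambda_A*t) - exp(-lambda_B*t)]
exp(-0.0124*7) = 0.9168604; exp(-0.1451*7) = 0.3621488
N_B = 0.0124 * 294037 / (0.1451 - 0.0124) * (0.9168604 - 0.3621488)
N_B = 15241

15241


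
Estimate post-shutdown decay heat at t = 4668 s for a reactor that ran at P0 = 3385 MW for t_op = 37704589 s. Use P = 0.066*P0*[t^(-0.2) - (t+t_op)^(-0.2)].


P/P0 = 0.066 * [t^(-0.2) - (t + t_op)^(-0.2)]
P/P0 = 0.066 * [4668^(-0.2) - (4668 + 37704589)^(-0.2)]
P/P0 = 0.066 * [0.1845754 - 0.03052885] = 0.01016707
P = 3385 * 0.01016707 = 34.416 MW

34.416


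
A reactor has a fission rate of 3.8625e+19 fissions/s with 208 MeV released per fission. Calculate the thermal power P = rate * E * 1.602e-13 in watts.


P = fission_rate * E_MeV * 1.602e-13
P = 3.8625e+19 * 208 * 1.602e-13
P = 1.2870e+09 W

1.2870e+09


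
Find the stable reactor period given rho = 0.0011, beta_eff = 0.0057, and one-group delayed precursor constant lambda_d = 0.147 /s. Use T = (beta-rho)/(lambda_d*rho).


T = (beta - rho) / (lambda_d * rho)
T = (0.0057 - 0.0011) / (0.147 * 0.0011)
T = 28.448 s

28.448


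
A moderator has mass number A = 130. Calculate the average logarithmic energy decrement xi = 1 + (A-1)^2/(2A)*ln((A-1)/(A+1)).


xi = 1 + (A-1)^2/(2A) * ln((A-1)/(A+1))
xi = 1 + (130-1)^2/(2*130) * ln((130-1)/(130 +1))
xi = 0.015306

0.015306


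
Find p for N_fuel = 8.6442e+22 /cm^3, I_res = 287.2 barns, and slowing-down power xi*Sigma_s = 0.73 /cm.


p = exp(-N * I * 1e-24 / (xi*Sigma_s))
p = exp(-8.6442e+22 * 287.2 * 1e-24 / 0.73)
p = 1.6995e-15

1.6995e-15


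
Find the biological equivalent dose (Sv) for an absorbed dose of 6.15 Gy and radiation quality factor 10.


H = D * Q
H = 6.15 * 10
H = 61.500 Sv

61.500


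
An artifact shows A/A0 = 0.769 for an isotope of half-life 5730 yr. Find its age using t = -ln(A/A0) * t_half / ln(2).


lambda = ln(2) / t_half = ln(2) / 5730 = 1.209681e-04 /yr
t = -ln(A/A0) / lambda
t = -ln(0.769) / 1.209681e-04
t = 2171.4 yr

2171.4


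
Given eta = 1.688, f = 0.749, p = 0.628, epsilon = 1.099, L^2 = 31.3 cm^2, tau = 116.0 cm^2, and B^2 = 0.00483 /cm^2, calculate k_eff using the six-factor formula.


k_inf = eta*f*p*eps = 1.688*0.749*0.628*1.099 = 0.8725927
P_TNL = 1/(1 + L^2*B^2) = 1/(1 + 31.3*0.00483) = 0.8686746
P_FNL = exp(-B^2*tau) = exp(-0.00483*116.0) = 0.5710491
k_eff = k_inf * P_TNL * P_FNL = 0.8725927 * 0.8686746 * 0.5710491
k_eff = 0.43285

0.43285


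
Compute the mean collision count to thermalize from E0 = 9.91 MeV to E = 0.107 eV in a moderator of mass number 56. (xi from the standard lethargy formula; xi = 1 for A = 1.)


xi = 1 + (A-1)^2/(2A)*ln((A-1)/(A+1)) = 0.03529286 (for A = 56)
n = ln(E0/E) / xi
n = ln(9.91e6 / 0.107) / 0.03529286
n = ln(9.261682e+07) / 0.03529286 = 519.76

519.76


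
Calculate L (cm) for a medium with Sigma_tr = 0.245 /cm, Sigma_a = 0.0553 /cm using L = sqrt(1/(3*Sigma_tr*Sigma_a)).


D = 1 / (3 * Sigma_tr) = 1 / (3 * 0.245) = 1.360544 cm
L = sqrt(D / Sigma_a)
L = sqrt(1.360544 / 0.0553)
L = 4.9601 cm

4.9601


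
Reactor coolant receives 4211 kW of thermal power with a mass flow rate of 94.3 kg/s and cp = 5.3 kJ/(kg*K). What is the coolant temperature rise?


dT = Q / (m_dot * cp)
dT = 4211 / (94.3 * 5.3)
dT = 8.4255 C

8.4255


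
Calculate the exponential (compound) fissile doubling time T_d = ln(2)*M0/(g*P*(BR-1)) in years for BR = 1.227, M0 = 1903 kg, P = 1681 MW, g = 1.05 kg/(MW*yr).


Breeding gain G = BR - 1 = 1.227 - 1 = 0.227
Fissile production rate = g * P * G = 1.05 * 1681 * 0.227 = 400.66635 kg/yr
T_d = ln(2) * M0 / (g * P * G)
T_d = ln(2) * 1903 / 400.66635 = 3.2922 yr

3.2922


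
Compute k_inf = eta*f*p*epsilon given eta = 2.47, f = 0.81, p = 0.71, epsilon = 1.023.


k_inf = eta * f * p * epsilon
k_inf = 2.47 * 0.81 * 0.71 * 1.023
k_inf = 1.4532

1.4532


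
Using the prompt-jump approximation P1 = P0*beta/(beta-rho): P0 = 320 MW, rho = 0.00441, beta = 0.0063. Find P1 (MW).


P1/P0 = beta / (beta - rho)
P1/P0 = 0.0063 / (0.0063 - 0.00441) = 3.333333
P1 = 320 * 3.333333 = 1066.7 MW

1066.7


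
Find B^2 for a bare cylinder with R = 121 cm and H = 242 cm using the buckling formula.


B^2 = (2.405/R)^2 + (pi/H)^2
B^2 = (2.405/121)^2 + (pi/242)^2
B^2 = 5.6358e-04 /cm^2

5.6358e-04


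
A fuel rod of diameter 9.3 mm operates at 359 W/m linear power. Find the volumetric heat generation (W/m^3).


r = D / 2 / 1000 = 9.3 / 2 / 1000 = 0.00465 m
q''' = q' / (pi * r^2)
q''' = 359 / (pi * 0.00465^2)
q''' = 5.2849e+06 W/m^3

5.2849e+06


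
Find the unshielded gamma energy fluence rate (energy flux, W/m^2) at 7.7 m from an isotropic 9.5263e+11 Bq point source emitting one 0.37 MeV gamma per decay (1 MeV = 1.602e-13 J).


psi = A * E * 1.602e-13 / (4*pi*r^2)
psi = 9.5263e+11 * 0.37 * 1.602e-13 / (4*pi*7.7^2)
psi = 7.5787e-05 W/m^2

7.5787e-05


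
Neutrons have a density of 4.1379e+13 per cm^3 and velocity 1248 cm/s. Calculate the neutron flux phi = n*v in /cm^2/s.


phi = n * v
phi = 4.1379e+13 * 1248
phi = 5.1641e+16 /cm^2/s

5.1641e+16


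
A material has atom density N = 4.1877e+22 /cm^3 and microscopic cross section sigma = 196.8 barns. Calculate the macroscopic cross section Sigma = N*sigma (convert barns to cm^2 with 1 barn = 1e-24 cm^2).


Sigma = N * sigma_barns * 1e-24
Sigma = 4.1877e+22 * 196.8 * 1e-24
Sigma = 8.2414 /cm

8.2414


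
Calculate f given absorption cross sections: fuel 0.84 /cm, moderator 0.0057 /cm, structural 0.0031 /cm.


f = Sigma_a_fuel / (Sigma_a_fuel + Sigma_a_mod + Sigma_a_other)
f = 0.84 / (0.84 + 0.0057 + 0.0031)
f = 0.98963

0.98963


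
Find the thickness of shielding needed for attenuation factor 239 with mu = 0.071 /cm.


x = ln(factor) / mu
x = ln(239) / 0.071
x = 77.133 cm

77.133


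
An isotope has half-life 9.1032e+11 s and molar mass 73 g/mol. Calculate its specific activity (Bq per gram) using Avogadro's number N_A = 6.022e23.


lambda = ln(2) / t_half = ln(2) / 9.1032e+11 = 7.614324e-13 /s
SA = lambda * N_A / M
SA = 7.614324e-13 * 6.022e23 / 73
SA = 6.2813e+09 Bq/g

6.2813e+09


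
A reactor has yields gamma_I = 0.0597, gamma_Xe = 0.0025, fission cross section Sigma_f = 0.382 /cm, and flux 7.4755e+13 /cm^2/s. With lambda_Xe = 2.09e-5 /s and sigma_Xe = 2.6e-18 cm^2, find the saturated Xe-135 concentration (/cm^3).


Xe_eq = (gamma_I + gamma_Xe) * Sigma_f * phi / (lambda_Xe + sigma_Xe * phi)
Numerator = (0.0597 + 0.0025) * 0.382 * 7.4755e+13 = 1.776209e+12
Denominator = 2.09e-5 + 2.6e-18 * 7.4755e+13 = 2.152630e-04
Xe_eq = 1.776209e+12 / 2.152630e-04 = 8.2513e+15 /cm^3

8.2513e+15


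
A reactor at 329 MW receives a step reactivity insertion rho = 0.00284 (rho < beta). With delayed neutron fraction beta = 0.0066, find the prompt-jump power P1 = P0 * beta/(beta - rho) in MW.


P1/P0 = beta / (beta - rho)
P1/P0 = 0.0066 / (0.0066 - 0.00284) = 1.755319
P1 = 329 * 1.755319 = 577.50 MW

577.50


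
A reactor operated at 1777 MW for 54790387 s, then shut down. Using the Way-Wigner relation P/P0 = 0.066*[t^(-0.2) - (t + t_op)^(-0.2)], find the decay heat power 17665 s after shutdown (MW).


P/P0 = 0.066 * [t^(-0.2) - (t + t_op)^(-0.2)]
P/P0 = 0.066 * [17665^(-0.2) - (17665 + 54790387)^(-0.2)]
P/P0 = 0.066 * [0.1414416 - 0.02832899] = 0.007465432
P = 1777 * 0.007465432 = 13.266 MW

13.266


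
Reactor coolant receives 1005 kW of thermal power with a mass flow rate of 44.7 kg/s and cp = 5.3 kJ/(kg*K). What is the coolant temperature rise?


dT = Q / (m_dot * cp)
dT = 1005 / (44.7 * 5.3)
dT = 4.2421 C

4.2421


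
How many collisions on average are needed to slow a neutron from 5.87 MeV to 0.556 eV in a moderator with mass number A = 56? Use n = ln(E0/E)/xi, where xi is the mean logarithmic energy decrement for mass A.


xi = 1 + (A-1)^2/(2A)*ln((A-1)/(A+1)) = 0.03529286 (for A = 56)
n = ln(E0/E) / xi
n = ln(5.87e6 / 0.556) / 0.03529286
n = ln(1.055755e+07) / 0.03529286 = 458.23

458.23


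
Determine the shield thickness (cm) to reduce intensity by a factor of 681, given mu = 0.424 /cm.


x = ln(factor) / mu
x = ln(681) / 0.424
x = 15.386 cm

15.386


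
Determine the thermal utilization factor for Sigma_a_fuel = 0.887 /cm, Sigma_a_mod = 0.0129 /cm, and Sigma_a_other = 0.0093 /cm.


f = Sigma_a_fuel / (Sigma_a_fuel + Sigma_a_mod + Sigma_a_other)
f = 0.887 / (0.887 + 0.0129 + 0.0093)
f = 0.97558

0.97558


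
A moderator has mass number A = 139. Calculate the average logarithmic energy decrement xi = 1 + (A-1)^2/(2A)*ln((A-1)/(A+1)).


xi = 1 + (A-1)^2/(2A) * ln((A-1)/(A+1))
xi = 1 + (139-1)^2/(2*139) * ln((139-1)/(139 +1))
xi = 0.014320

0.014320


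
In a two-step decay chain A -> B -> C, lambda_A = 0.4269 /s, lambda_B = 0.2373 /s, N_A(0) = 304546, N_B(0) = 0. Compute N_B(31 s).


N_B(t) = lambda_A * N_A0 / (lambda_B - lambda_A) * [exp(-lambda_A*t) - exp(-lambda_B*t)]
exp(-0.4269*31) = 1.788917e-06; exp(-0.2373*31) = 6.385568e-04
N_B = 0.4269 * 304546 / (0.2373 - 0.4269) * (1.788917e-06 - 6.385568e-04)
N_B = 436.64

436.64


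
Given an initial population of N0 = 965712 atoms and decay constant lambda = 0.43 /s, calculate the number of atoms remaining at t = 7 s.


N = N0 * exp(-lambda * t)
N = 965712 * exp(-0.43 * 7)
N = 47602

47602


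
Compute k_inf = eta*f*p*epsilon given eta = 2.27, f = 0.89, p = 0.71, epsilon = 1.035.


k_inf = eta * f * p * epsilon
k_inf = 2.27 * 0.89 * 0.71 * 1.035
k_inf = 1.4846

1.4846


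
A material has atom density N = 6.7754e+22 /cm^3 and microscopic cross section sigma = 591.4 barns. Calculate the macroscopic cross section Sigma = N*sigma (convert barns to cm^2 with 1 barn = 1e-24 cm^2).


Sigma = N * sigma_barns * 1e-24
Sigma = 6.7754e+22 * 591.4 * 1e-24
Sigma = 40.070 /cm

40.070


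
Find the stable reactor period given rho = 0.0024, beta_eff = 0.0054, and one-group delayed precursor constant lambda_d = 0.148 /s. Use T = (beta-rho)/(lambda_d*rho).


T = (beta - rho) / (lambda_d * rho)
T = (0.0054 - 0.0024) / (0.148 * 0.0024)
T = 8.4459 s

8.4459


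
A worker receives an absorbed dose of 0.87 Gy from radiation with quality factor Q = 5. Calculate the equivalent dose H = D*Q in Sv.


H = D * Q
H = 0.87 * 5
H = 4.3500 Sv

4.3500


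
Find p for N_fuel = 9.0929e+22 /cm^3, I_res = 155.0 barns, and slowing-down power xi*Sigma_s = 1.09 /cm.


p = exp(-N * I * 1e-24 / (xi*Sigma_s))
p = exp(-9.0929e+22 * 155.0 * 1e-24 / 1.09)
p = 2.4236e-06

2.4236e-06


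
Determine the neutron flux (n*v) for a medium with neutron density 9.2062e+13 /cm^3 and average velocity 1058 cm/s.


phi = n * v
phi = 9.2062e+13 * 1058
phi = 9.7402e+16 /cm^2/s

9.7402e+16


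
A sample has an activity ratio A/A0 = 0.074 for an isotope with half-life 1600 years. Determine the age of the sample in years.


lambda = ln(2) / t_half = ln(2) / 1600 = 4.332170e-04 /yr
t = -ln(A/A0) / lambda
t = -ln(0.074) / 4.332170e-04
t = 6010.1 yr

6010.1


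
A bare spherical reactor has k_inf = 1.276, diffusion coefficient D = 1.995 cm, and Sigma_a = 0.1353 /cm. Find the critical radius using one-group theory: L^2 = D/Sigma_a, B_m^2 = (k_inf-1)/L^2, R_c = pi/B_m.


L^2 = D / Sigma_a = 1.995 / 0.1353 = 14.74501 cm^2
B_m^2 = (k_inf - 1) / L^2 = (1.276 - 1) / 14.74501 = 0.01871820 /cm^2
For a bare sphere: B_g = pi/R, so R_c = pi / sqrt(B_m^2)
R_c = pi / sqrt(0.01871820) = 22.962 cm

22.962


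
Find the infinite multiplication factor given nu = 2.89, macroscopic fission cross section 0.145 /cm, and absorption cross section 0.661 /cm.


k_inf = nu * Sigma_f / Sigma_a
k_inf = 2.89 * 0.145 / 0.661
k_inf = 0.63396

0.63396


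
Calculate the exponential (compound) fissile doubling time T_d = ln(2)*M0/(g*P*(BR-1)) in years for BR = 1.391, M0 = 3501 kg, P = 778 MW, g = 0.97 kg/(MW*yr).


Breeding gain G = BR - 1 = 1.391 - 1 = 0.391
Fissile production rate = g * P * G = 0.97 * 778 * 0.391 = 295.07206 kg/yr
T_d = ln(2) * M0 / (g * P * G)
T_d = ln(2) * 3501 / 295.07206 = 8.2241 yr

8.2241


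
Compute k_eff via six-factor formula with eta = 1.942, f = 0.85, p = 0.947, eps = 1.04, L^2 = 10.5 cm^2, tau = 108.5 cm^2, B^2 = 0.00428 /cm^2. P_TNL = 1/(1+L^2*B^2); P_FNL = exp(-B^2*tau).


k_inf = eta*f*p*eps = 1.942*0.85*0.947*1.04 = 1.625741
P_TNL = 1/(1 + L^2*B^2) = 1/(1 + 10.5*0.00428) = 0.9569927
P_FNL = exp(-B^2*tau) = exp(-0.00428*108.5) = 0.6285247
k_eff = k_inf * P_TNL * P_FNL = 1.625741 * 0.9569927 * 0.6285247
k_eff = 0.97787

0.97787


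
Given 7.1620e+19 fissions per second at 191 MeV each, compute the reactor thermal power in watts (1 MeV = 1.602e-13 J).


P = fission_rate * E_MeV * 1.602e-13
P = 7.1620e+19 * 191 * 1.602e-13
P = 2.1914e+09 W

2.1914e+09


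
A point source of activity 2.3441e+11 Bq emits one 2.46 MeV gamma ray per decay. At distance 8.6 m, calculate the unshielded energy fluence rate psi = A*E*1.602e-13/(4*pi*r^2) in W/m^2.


psi = A * E * 1.602e-13 / (4*pi*r^2)
psi = 2.3441e+11 * 2.46 * 1.602e-13 / (4*pi*8.6^2)
psi = 9.9396e-05 W/m^2

9.9396e-05


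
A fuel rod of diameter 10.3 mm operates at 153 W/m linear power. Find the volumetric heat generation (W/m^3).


r = D / 2 / 1000 = 10.3 / 2 / 1000 = 0.00515 m
q''' = q' / (pi * r^2)
q''' = 153 / (pi * 0.00515^2)
q''' = 1.8362e+06 W/m^3

1.8362e+06


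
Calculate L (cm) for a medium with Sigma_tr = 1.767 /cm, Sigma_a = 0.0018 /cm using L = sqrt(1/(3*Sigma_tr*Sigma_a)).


D = 1 / (3 * Sigma_tr) = 1 / (3 * 1.767) = 0.1886437 cm
L = sqrt(D / Sigma_a)
L = sqrt(0.1886437 / 0.0018)
L = 10.237 cm

10.237


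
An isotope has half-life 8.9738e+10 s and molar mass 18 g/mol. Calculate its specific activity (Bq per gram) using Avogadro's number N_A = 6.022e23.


lambda = ln(2) / t_half = ln(2) / 8.9738e+10 = 7.724121e-12 /s
SA = lambda * N_A / M
SA = 7.724121e-12 * 6.022e23 / 18
SA = 2.5841e+11 Bq/g

2.5841e+11


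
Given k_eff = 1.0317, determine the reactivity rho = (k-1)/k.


rho = (k_eff - 1) / k_eff
rho = (1.0317 - 1) / 1.0317
rho = 0.030726

0.030726
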